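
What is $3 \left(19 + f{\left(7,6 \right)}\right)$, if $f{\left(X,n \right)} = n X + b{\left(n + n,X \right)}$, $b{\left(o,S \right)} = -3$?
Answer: $174$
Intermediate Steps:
$f{\left(X,n \right)} = -3 + X n$ ($f{\left(X,n \right)} = n X - 3 = X n - 3 = -3 + X n$)
$3 \left(19 + f{\left(7,6 \right)}\right) = 3 \left(19 + \left(-3 + 7 \cdot 6\right)\right) = 3 \left(19 + \left(-3 + 42\right)\right) = 3 \left(19 + 39\right) = 3 \cdot 58 = 174$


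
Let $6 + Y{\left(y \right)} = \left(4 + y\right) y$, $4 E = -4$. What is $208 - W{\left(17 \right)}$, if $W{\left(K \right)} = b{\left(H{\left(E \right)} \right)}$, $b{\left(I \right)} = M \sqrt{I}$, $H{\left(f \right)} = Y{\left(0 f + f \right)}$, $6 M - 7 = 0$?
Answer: $208 - \frac{7 i}{2} \approx 208.0 - 3.5 i$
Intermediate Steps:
$M = \frac{7}{6}$ ($M = \frac{7}{6} + \frac{1}{6} \cdot 0 = \frac{7}{6} + 0 = \frac{7}{6} \approx 1.1667$)
$E = -1$ ($E = \frac{1}{4} \left(-4\right) = -1$)
$Y{\left(y \right)} = -6 + y \left(4 + y\right)$ ($Y{\left(y \right)} = -6 + \left(4 + y\right) y = -6 + y \left(4 + y\right)$)
$H{\left(f \right)} = -6 + f^{2} + 4 f$ ($H{\left(f \right)} = -6 + \left(0 f + f\right)^{2} + 4 \left(0 f + f\right) = -6 + \left(0 + f\right)^{2} + 4 \left(0 + f\right) = -6 + f^{2} + 4 f$)
$b{\left(I \right)} = \frac{7 \sqrt{I}}{6}$
$W{\left(K \right)} = \frac{7 i}{2}$ ($W{\left(K \right)} = \frac{7 \sqrt{-6 + \left(-1\right)^{2} + 4 \left(-1\right)}}{6} = \frac{7 \sqrt{-6 + 1 - 4}}{6} = \frac{7 \sqrt{-9}}{6} = \frac{7 \cdot 3 i}{6} = \frac{7 i}{2}$)
$208 - W{\left(17 \right)} = 208 - \frac{7 i}{2}$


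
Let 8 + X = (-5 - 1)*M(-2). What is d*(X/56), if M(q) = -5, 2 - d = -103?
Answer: 165/4 ≈ 41.250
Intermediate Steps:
d = 105 (d = 2 - 1*(-103) = 2 + 103 = 105)
X = 22 (X = -8 + (-5 - 1)*(-5) = -8 - 6*(-5) = -8 + 30 = 22)
d*(X/56) = 105*(22/56) = 105*(22*(1/56)) = 105*(11/28) = 165/4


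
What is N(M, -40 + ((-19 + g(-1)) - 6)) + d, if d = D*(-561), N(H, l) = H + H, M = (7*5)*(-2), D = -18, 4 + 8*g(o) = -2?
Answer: 9958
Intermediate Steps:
g(o) = -¾ (g(o) = -½ + (⅛)*(-2) = -½ - ¼ = -¾)
M = -70 (M = 35*(-2) = -70)
N(H, l) = 2*H
d = 10098 (d = -18*(-561) = 10098)
N(M, -40 + ((-19 + g(-1)) - 6)) + d = 2*(-70) + 10098 = -140 + 10098 = 9958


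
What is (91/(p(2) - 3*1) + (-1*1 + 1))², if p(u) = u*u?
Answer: 8281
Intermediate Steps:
p(u) = u²
(91/(p(2) - 3*1) + (-1*1 + 1))² = (91/(2² - 3*1) + (-1*1 + 1))² = (91/(4 - 3) + (-1 + 1))² = (91/1 + 0)² = (91*1 + 0)² = (91 + 0)² = 91² = 8281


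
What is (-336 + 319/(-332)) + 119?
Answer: -72363/332 ≈ -217.96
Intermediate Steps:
(-336 + 319/(-332)) + 119 = (-336 + 319*(-1/332)) + 119 = (-336 - 319/332) + 119 = -111871/332 + 119 = -72363/332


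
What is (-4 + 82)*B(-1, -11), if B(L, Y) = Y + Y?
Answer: -1716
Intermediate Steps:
B(L, Y) = 2*Y
(-4 + 82)*B(-1, -11) = (-4 + 82)*(2*(-11)) = 78*(-22) = -1716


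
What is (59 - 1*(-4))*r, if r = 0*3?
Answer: 0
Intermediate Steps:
r = 0
(59 - 1*(-4))*r = (59 - 1*(-4))*0 = (59 + 4)*0 = 63*0 = 0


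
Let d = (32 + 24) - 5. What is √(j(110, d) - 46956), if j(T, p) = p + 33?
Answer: 6*I*√1302 ≈ 216.5*I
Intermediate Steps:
d = 51 (d = 56 - 5 = 51)
j(T, p) = 33 + p
√(j(110, d) - 46956) = √((33 + 51) - 46956) = √(84 - 46956) = √(-46872) = 6*I*√1302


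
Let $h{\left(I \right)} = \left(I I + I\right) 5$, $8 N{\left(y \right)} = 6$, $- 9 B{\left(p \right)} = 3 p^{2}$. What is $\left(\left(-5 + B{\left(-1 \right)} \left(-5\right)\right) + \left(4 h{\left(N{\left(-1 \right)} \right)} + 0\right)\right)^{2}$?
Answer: $\frac{75625}{144} \approx 525.17$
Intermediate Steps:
$B{\left(p \right)} = - \frac{p^{2}}{3}$ ($B{\left(p \right)} = - \frac{3 p^{2}}{9} = - \frac{p^{2}}{3}$)
$N{\left(y \right)} = \frac{3}{4}$ ($N{\left(y \right)} = \frac{1}{8} \cdot 6 = \frac{3}{4}$)
$h{\left(I \right)} = 5 I + 5 I^{2}$ ($h{\left(I \right)} = \left(I^{2} + I\right) 5 = \left(I + I^{2}\right) 5 = 5 I + 5 I^{2}$)
$\left(\left(-5 + B{\left(-1 \right)} \left(-5\right)\right) + \left(4 h{\left(N{\left(-1 \right)} \right)} + 0\right)\right)^{2} = \left(\left(-5 + - \frac{\left(-1\right)^{2}}{3} \left(-5\right)\right) + \left(4 \cdot 5 \cdot \frac{3}{4} \left(1 + \frac{3}{4}\right) + 0\right)\right)^{2} = \left(\left(-5 + \left(- \frac{1}{3}\right) 1 \left(-5\right)\right) + \left(4 \cdot 5 \cdot \frac{3}{4} \cdot \frac{7}{4} + 0\right)\right)^{2} = \left(\left(-5 - - \frac{5}{3}\right) + \left(4 \cdot \frac{105}{16} + 0\right)\right)^{2} = \left(\left(-5 + \frac{5}{3}\right) + \left(\frac{105}{4} + 0\right)\right)^{2} = \left(- \frac{10}{3} + \frac{105}{4}\right)^{2} = \left(\frac{275}{12}\right)^{2} = \frac{75625}{144}$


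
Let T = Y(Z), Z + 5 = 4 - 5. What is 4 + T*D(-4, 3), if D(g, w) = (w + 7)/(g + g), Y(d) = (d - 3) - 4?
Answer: 81/4 ≈ 20.250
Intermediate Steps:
Z = -6 (Z = -5 + (4 - 5) = -5 - 1 = -6)
Y(d) = -7 + d (Y(d) = (-3 + d) - 4 = -7 + d)
D(g, w) = (7 + w)/(2*g) (D(g, w) = (7 + w)/((2*g)) = (7 + w)*(1/(2*g)) = (7 + w)/(2*g))
T = -13 (T = -7 - 6 = -13)
4 + T*D(-4, 3) = 4 - 13*(7 + 3)/(2*(-4)) = 4 - 13*(-1)*10/(2*4) = 4 - 13*(-5/4) = 4 + 65/4 = 81/4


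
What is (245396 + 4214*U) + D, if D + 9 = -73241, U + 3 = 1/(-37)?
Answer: 5897434/37 ≈ 1.5939e+5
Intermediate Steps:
U = -112/37 (U = -3 + 1/(-37) = -3 - 1/37 = -112/37 ≈ -3.0270)
D = -73250 (D = -9 - 73241 = -73250)
(245396 + 4214*U) + D = (245396 + 4214*(-112/37)) - 73250 = (245396 - 471968/37) - 73250 = 8607684/37 - 73250 = 5897434/37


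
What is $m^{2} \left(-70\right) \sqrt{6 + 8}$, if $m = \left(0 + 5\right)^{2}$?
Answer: $- 43750 \sqrt{14} \approx -1.637 \cdot 10^{5}$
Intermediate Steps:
$m = 25$ ($m = 5^{2} = 25$)
$m^{2} \left(-70\right) \sqrt{6 + 8} = 25^{2} \left(-70\right) \sqrt{6 + 8} = 625 \left(-70\right) \sqrt{14} = - 43750 \sqrt{14}$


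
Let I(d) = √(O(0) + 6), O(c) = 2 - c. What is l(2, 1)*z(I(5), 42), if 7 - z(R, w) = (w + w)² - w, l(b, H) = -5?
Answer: 35035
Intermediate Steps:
I(d) = 2*√2 (I(d) = √((2 - 1*0) + 6) = √((2 + 0) + 6) = √(2 + 6) = √8 = 2*√2)
z(R, w) = 7 + w - 4*w² (z(R, w) = 7 - ((w + w)² - w) = 7 - ((2*w)² - w) = 7 - (4*w² - w) = 7 - (-w + 4*w²) = 7 + (w - 4*w²) = 7 + w - 4*w²)
l(2, 1)*z(I(5), 42) = -5*(7 + 42 - 4*42²) = -5*(7 + 42 - 4*1764) = -5*(7 + 42 - 7056) = -5*(-7007) = 35035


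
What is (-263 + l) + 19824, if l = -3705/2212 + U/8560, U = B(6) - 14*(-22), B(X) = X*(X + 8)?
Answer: 23146950639/1183420 ≈ 19559.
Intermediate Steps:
B(X) = X*(8 + X)
U = 392 (U = 6*(8 + 6) - 14*(-22) = 6*14 + 308 = 84 + 308 = 392)
l = -1927981/1183420 (l = -3705/2212 + 392/8560 = -3705*1/2212 + 392*(1/8560) = -3705/2212 + 49/1070 = -1927981/1183420 ≈ -1.6292)
(-263 + l) + 19824 = (-263 - 1927981/1183420) + 19824 = -313167441/1183420 + 19824 = 23146950639/1183420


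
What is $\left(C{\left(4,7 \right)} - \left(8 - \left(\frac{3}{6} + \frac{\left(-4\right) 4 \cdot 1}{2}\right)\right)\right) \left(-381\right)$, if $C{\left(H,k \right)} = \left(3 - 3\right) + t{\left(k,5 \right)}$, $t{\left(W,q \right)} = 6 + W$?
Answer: $\frac{1905}{2} \approx 952.5$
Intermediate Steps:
$C{\left(H,k \right)} = 6 + k$ ($C{\left(H,k \right)} = \left(3 - 3\right) + \left(6 + k\right) = 0 + \left(6 + k\right) = 6 + k$)
$\left(C{\left(4,7 \right)} - \left(8 - \left(\frac{3}{6} + \frac{\left(-4\right) 4 \cdot 1}{2}\right)\right)\right) \left(-381\right) = \left(\left(6 + 7\right) - \left(8 - \left(\frac{3}{6} + \frac{\left(-4\right) 4 \cdot 1}{2}\right)\right)\right) \left(-381\right) = \left(13 - \left(8 - \left(3 \cdot \frac{1}{6} + \left(-16\right) 1 \cdot \frac{1}{2}\right)\right)\right) \left(-381\right) = \left(13 - \left(8 - \left(\frac{1}{2} - 8\right)\right)\right) \left(-381\right) = \left(13 + \left(-8 + 1 \left(- \frac{15}{2}\right)\right)\right) \left(-381\right) = \left(13 - \frac{31}{2}\right) \left(-381\right) = \left(- \frac{5}{2}\right) \left(-381\right) = \frac{1905}{2}$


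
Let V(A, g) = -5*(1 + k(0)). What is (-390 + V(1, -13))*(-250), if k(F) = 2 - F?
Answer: 101250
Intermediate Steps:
V(A, g) = -15 (V(A, g) = -5*(1 + (2 - 1*0)) = -5*(1 + (2 + 0)) = -5*(1 + 2) = -5*3 = -15)
(-390 + V(1, -13))*(-250) = (-390 - 15)*(-250) = -405*(-250) = 101250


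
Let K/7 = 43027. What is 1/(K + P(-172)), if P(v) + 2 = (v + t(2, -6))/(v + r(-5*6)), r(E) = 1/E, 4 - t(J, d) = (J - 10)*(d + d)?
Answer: 5161/1554434027 ≈ 3.3202e-6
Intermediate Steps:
K = 301189 (K = 7*43027 = 301189)
t(J, d) = 4 - 2*d*(-10 + J) (t(J, d) = 4 - (J - 10)*(d + d) = 4 - (-10 + J)*2*d = 4 - 2*d*(-10 + J))
P(v) = -2 + (-92 + v)/(-1/30 + v) (P(v) = -2 + (v + (4 + 20*(-6) - 2*2*(-6)))/(v + 1/(-5*6)) = -2 + (v + (4 - 120 + 24))/(v + 1/(-30)) = -2 + (v - 92)/(v - 1/30) = -2 + (-92 + v)/(-1/30 + v))
1/(K + P(-172)) = 1/(301189 + 2*(-1379 - 15*(-172))/(-1 + 30*(-172))) = 1/(301189 + 2*(-1379 + 2580)/(-1 - 5160)) = 1/(301189 + 2*1201/(-5161)) = 1/(301189 + 2*(-1/5161)*1201) = 1/(301189 - 2402/5161) = 1/(1554434027/5161) = 5161/1554434027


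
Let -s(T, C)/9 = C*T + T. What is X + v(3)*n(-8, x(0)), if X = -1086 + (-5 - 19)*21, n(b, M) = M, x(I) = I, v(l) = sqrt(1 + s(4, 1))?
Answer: -1590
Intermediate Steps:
s(T, C) = -9*T - 9*C*T (s(T, C) = -9*(C*T + T) = -9*(T + C*T) = -9*T - 9*C*T)
v(l) = I*sqrt(71) (v(l) = sqrt(1 - 9*4*(1 + 1)) = sqrt(1 - 9*4*2) = sqrt(1 - 72) = sqrt(-71) = I*sqrt(71))
X = -1590 (X = -1086 - 24*21 = -1086 - 504 = -1590)
X + v(3)*n(-8, x(0)) = -1590 + (I*sqrt(71))*0 = -1590 + 0 = -1590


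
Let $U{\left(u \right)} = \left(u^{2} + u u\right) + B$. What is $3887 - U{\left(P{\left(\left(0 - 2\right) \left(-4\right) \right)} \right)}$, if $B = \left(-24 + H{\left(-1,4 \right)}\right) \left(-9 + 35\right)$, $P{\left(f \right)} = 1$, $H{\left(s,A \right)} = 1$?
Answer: $4483$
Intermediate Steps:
$B = -598$ ($B = \left(-24 + 1\right) \left(-9 + 35\right) = \left(-23\right) 26 = -598$)
$U{\left(u \right)} = -598 + 2 u^{2}$ ($U{\left(u \right)} = \left(u^{2} + u u\right) - 598 = \left(u^{2} + u^{2}\right) - 598 = 2 u^{2} - 598 = -598 + 2 u^{2}$)
$3887 - U{\left(P{\left(\left(0 - 2\right) \left(-4\right) \right)} \right)} = 3887 - \left(-598 + 2 \cdot 1^{2}\right) = 3887 - \left(-598 + 2 \cdot 1\right) = 3887 - \left(-598 + 2\right) = 3887 - -596 = 3887 + 596 = 4483$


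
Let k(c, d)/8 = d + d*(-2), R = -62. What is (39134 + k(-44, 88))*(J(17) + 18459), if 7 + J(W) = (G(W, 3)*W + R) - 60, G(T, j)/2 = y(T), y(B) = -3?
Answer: 700502040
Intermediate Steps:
G(T, j) = -6 (G(T, j) = 2*(-3) = -6)
k(c, d) = -8*d (k(c, d) = 8*(d + d*(-2)) = 8*(d - 2*d) = 8*(-d) = -8*d)
J(W) = -129 - 6*W (J(W) = -7 + ((-6*W - 62) - 60) = -7 + ((-62 - 6*W) - 60) = -7 + (-122 - 6*W) = -129 - 6*W)
(39134 + k(-44, 88))*(J(17) + 18459) = (39134 - 8*88)*((-129 - 6*17) + 18459) = (39134 - 704)*((-129 - 102) + 18459) = 38430*(-231 + 18459) = 38430*18228 = 700502040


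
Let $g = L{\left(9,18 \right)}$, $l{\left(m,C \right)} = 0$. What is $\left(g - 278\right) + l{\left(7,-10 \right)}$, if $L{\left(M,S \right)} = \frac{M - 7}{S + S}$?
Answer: $- \frac{5003}{18} \approx -277.94$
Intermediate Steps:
$L{\left(M,S \right)} = \frac{-7 + M}{2 S}$
$g = \frac{1}{18}$ ($g = \frac{-7 + 9}{2 \cdot 18} = \frac{1}{2} \cdot \frac{1}{18} \cdot 2 = \frac{1}{18} \approx 0.055556$)
$\left(g - 278\right) + l{\left(7,-10 \right)} = \left(\frac{1}{18} - 278\right) + 0 = - \frac{5003}{18} + 0 = - \frac{5003}{18}$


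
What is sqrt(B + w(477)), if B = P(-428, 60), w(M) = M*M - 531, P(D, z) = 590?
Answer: 2*sqrt(56897) ≈ 477.06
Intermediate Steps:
w(M) = -531 + M**2 (w(M) = M**2 - 531 = -531 + M**2)
B = 590
sqrt(B + w(477)) = sqrt(590 + (-531 + 477**2)) = sqrt(590 + (-531 + 227529)) = sqrt(590 + 226998) = sqrt(227588) = 2*sqrt(56897)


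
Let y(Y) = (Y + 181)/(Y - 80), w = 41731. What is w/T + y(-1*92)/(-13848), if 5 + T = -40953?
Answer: -49696793737/48778029024 ≈ -1.0188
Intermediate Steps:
T = -40958 (T = -5 - 40953 = -40958)
y(Y) = (181 + Y)/(-80 + Y)
w/T + y(-1*92)/(-13848) = 41731/(-40958) + ((181 - 1*92)/(-80 - 1*92))/(-13848) = 41731*(-1/40958) + ((181 - 92)/(-80 - 92))*(-1/13848) = -41731/40958 + (89/(-172))*(-1/13848) = -41731/40958 - 1/172*89*(-1/13848) = -41731/40958 - 89/172*(-1/13848) = -41731/40958 + 89/2381856 = -49696793737/48778029024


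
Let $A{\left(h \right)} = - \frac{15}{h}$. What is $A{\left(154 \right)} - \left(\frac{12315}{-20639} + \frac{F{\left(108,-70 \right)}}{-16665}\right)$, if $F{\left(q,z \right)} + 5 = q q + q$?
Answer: $\frac{5804218957}{4815285090} \approx 1.2054$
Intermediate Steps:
$F{\left(q,z \right)} = -5 + q + q^{2}$ ($F{\left(q,z \right)} = -5 + \left(q q + q\right) = -5 + \left(q^{2} + q\right) = -5 + \left(q + q^{2}\right) = -5 + q + q^{2}$)
$A{\left(154 \right)} - \left(\frac{12315}{-20639} + \frac{F{\left(108,-70 \right)}}{-16665}\right) = - \frac{15}{154} - \left(\frac{12315}{-20639} + \frac{-5 + 108 + 108^{2}}{-16665}\right) = \left(-15\right) \frac{1}{154} - \left(12315 \left(- \frac{1}{20639}\right) + \left(-5 + 108 + 11664\right) \left(- \frac{1}{16665}\right)\right) = - \frac{15}{154} - \left(- \frac{12315}{20639} + 11767 \left(- \frac{1}{16665}\right)\right) = - \frac{15}{154} - \left(- \frac{12315}{20639} - \frac{11767}{16665}\right) = - \frac{15}{154} - - \frac{448088588}{343948935} = - \frac{15}{154} + \frac{448088588}{343948935} = \frac{5804218957}{4815285090}$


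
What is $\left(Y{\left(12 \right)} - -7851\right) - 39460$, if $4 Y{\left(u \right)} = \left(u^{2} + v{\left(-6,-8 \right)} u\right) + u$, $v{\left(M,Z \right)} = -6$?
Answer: $-31588$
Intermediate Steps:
$Y{\left(u \right)} = - \frac{5 u}{4} + \frac{u^{2}}{4}$ ($Y{\left(u \right)} = \frac{\left(u^{2} - 6 u\right) + u}{4} = \frac{u^{2} - 5 u}{4} = - \frac{5 u}{4} + \frac{u^{2}}{4}$)
$\left(Y{\left(12 \right)} - -7851\right) - 39460 = \left(\frac{1}{4} \cdot 12 \left(-5 + 12\right) - -7851\right) - 39460 = \left(\frac{1}{4} \cdot 12 \cdot 7 + 7851\right) - 39460 = \left(21 + 7851\right) - 39460 = 7872 - 39460 = -31588$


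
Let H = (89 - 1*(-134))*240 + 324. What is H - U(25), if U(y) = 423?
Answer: 53421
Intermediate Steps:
H = 53844 (H = (89 + 134)*240 + 324 = 223*240 + 324 = 53520 + 324 = 53844)
H - U(25) = 53844 - 1*423 = 53844 - 423 = 53421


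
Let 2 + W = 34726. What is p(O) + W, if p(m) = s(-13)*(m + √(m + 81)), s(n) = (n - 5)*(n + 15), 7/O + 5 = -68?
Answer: 2535104/73 - 36*√431138/73 ≈ 34404.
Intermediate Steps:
O = -7/73 (O = 7/(-5 - 68) = 7/(-73) = 7*(-1/73) = -7/73 ≈ -0.095890)
W = 34724 (W = -2 + 34726 = 34724)
s(n) = (-5 + n)*(15 + n)
p(m) = -36*m - 36*√(81 + m) (p(m) = (-75 + (-13)² + 10*(-13))*(m + √(m + 81)) = (-75 + 169 - 130)*(m + √(81 + m)) = -36*(m + √(81 + m)) = -36*m - 36*√(81 + m))
p(O) + W = (-36*(-7/73) - 36*√(81 - 7/73)) + 34724 = (252/73 - 36*√431138/73) + 34724 = 2535104/73 - 36*√431138/73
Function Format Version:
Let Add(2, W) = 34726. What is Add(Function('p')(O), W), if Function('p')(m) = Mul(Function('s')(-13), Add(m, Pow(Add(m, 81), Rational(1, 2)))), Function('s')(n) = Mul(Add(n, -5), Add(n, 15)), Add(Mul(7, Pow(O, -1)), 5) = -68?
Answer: Add(Rational(2535104, 73), Mul(Rational(-36, 73), Pow(431138, Rational(1, 2)))) ≈ 34404.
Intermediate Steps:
O = Rational(-7, 73) (O = Mul(7, Pow(Add(-5, -68), -1)) = Mul(7, Pow(-73, -1)) = Mul(7, Rational(-1, 73)) = Rational(-7, 73) ≈ -0.095890)
W = 34724 (W = Add(-2, 34726) = 34724)
Function('s')(n) = Mul(Add(-5, n), Add(15, n))
Function('p')(m) = Add(Mul(-36, m), Mul(-36, Pow(Add(81, m), Rational(1, 2)))) (Function('p')(m) = Mul(Add(-75, Pow(-13, 2), Mul(10, -13)), Add(m, Pow(Add(m, 81), Rational(1, 2)))) = Mul(Add(-75, 169, -130), Add(m, Pow(Add(81, m), Rational(1, 2)))) = Mul(-36, Add(m, Pow(Add(81, m), Rational(1, 2)))) = Add(Mul(-36, m), Mul(-36, Pow(Add(81, m), Rational(1, 2)))))
Add(Function('p')(O), W) = Add(Add(Mul(-36, Rational(-7, 73)), Mul(-36, Pow(Add(81, Rational(-7, 73)), Rational(1, 2)))), 34724) = Add(Add(Rational(252, 73), Mul(-36, Pow(Rational(5906, 73), Rational(1, 2)))), 34724) = Add(Add(Rational(252, 73), Mul(-36, Mul(Rational(1, 73), Pow(431138, Rational(1, 2))))), 34724) = Add(Add(Rational(252, 73), Mul(Rational(-36, 73), Pow(431138, Rational(1, 2)))), 34724) = Add(Rational(2535104, 73), Mul(Rational(-36, 73), Pow(431138, Rational(1, 2))))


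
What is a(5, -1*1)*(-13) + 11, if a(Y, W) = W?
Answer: 24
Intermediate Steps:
a(5, -1*1)*(-13) + 11 = -1*1*(-13) + 11 = -1*(-13) + 11 = 13 + 11 = 24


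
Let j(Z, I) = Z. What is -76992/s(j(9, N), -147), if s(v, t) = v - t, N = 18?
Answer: -6416/13 ≈ -493.54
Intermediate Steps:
-76992/s(j(9, N), -147) = -76992/(9 - 1*(-147)) = -76992/(9 + 147) = -76992/156 = -76992*1/156 = -6416/13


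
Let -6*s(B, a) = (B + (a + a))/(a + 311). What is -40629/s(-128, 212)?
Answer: 63746901/148 ≈ 4.3072e+5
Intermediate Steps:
s(B, a) = -(B + 2*a)/(6*(311 + a)) (s(B, a) = -(B + (a + a))/(6*(a + 311)) = -(B + 2*a)/(6*(311 + a)))
-40629/s(-128, 212) = -40629*6*(311 + 212)/(-1*(-128) - 2*212) = -40629*3138/(128 - 424) = -40629/((⅙)*(1/523)*(-296)) = -40629/(-148/1569) = -40629*(-1569/148) = 63746901/148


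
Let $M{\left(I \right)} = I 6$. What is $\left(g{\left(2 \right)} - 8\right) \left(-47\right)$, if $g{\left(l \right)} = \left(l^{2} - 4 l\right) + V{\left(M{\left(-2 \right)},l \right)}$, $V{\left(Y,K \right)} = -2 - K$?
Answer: $752$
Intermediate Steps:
$M{\left(I \right)} = 6 I$
$g{\left(l \right)} = -2 + l^{2} - 5 l$ ($g{\left(l \right)} = \left(l^{2} - 4 l\right) - \left(2 + l\right) = -2 + l^{2} - 5 l$)
$\left(g{\left(2 \right)} - 8\right) \left(-47\right) = \left(\left(-2 + 2^{2} - 10\right) - 8\right) \left(-47\right) = \left(\left(-2 + 4 - 10\right) - 8\right) \left(-47\right) = \left(-8 - 8\right) \left(-47\right) = \left(-16\right) \left(-47\right) = 752$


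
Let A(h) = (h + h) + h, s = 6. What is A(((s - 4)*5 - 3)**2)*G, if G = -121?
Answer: -17787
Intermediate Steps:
A(h) = 3*h (A(h) = 2*h + h = 3*h)
A(((s - 4)*5 - 3)**2)*G = (3*((6 - 4)*5 - 3)**2)*(-121) = (3*(2*5 - 3)**2)*(-121) = (3*(10 - 3)**2)*(-121) = (3*7**2)*(-121) = (3*49)*(-121) = 147*(-121) = -17787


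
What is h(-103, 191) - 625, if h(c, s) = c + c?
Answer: -831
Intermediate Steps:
h(c, s) = 2*c
h(-103, 191) - 625 = 2*(-103) - 625 = -206 - 625 = -831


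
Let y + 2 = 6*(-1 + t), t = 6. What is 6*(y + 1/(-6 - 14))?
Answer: 1677/10 ≈ 167.70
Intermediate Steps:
y = 28 (y = -2 + 6*(-1 + 6) = -2 + 6*5 = -2 + 30 = 28)
6*(y + 1/(-6 - 14)) = 6*(28 + 1/(-6 - 14)) = 6*(28 + 1/(-20)) = 6*(28 - 1/20) = 6*(559/20) = 1677/10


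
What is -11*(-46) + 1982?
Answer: 2488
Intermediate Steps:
-11*(-46) + 1982 = 506 + 1982 = 2488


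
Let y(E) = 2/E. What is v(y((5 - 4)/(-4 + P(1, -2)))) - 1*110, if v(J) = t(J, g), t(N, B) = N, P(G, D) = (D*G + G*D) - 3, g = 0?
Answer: -132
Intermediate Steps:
P(G, D) = -3 + 2*D*G (P(G, D) = (D*G + D*G) - 3 = 2*D*G - 3 = -3 + 2*D*G)
v(J) = J
v(y((5 - 4)/(-4 + P(1, -2)))) - 1*110 = 2/(((5 - 4)/(-4 + (-3 + 2*(-2)*1)))) - 1*110 = 2/((1/(-4 + (-3 - 4)))) - 110 = 2/((1/(-4 - 7))) - 110 = 2/((1/(-11))) - 110 = 2/((1*(-1/11))) - 110 = 2/(-1/11) - 110 = 2*(-11) - 110 = -22 - 110 = -132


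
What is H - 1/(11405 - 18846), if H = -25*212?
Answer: -39437299/7441 ≈ -5300.0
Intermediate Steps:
H = -5300
H - 1/(11405 - 18846) = -5300 - 1/(11405 - 18846) = -5300 - 1/(-7441) = -5300 - 1*(-1/7441) = -5300 + 1/7441 = -39437299/7441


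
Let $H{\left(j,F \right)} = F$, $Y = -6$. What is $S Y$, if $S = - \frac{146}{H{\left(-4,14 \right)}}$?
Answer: $\frac{438}{7} \approx 62.571$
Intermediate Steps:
$S = - \frac{73}{7}$ ($S = - \frac{146}{14} = \left(-146\right) \frac{1}{14} = - \frac{73}{7} \approx -10.429$)
$S Y = \left(- \frac{73}{7}\right) \left(-6\right) = \frac{438}{7}$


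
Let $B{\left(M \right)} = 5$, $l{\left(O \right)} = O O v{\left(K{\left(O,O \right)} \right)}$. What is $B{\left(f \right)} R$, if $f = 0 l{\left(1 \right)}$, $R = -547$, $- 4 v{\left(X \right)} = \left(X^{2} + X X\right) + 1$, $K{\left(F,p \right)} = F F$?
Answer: $-2735$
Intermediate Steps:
$K{\left(F,p \right)} = F^{2}$
$v{\left(X \right)} = - \frac{1}{4} - \frac{X^{2}}{2}$ ($v{\left(X \right)} = - \frac{\left(X^{2} + X X\right) + 1}{4} = - \frac{\left(X^{2} + X^{2}\right) + 1}{4} = - \frac{2 X^{2} + 1}{4} = - \frac{1 + 2 X^{2}}{4} = - \frac{1}{4} - \frac{X^{2}}{2}$)
$l{\left(O \right)} = O^{2} \left(- \frac{1}{4} - \frac{O^{4}}{2}\right)$ ($l{\left(O \right)} = O O \left(- \frac{1}{4} - \frac{\left(O^{2}\right)^{2}}{2}\right) = O^{2} \left(- \frac{1}{4} - \frac{O^{4}}{2}\right)$)
$f = 0$ ($f = 0 \left(- \frac{1^{6}}{2} - \frac{1^{2}}{4}\right) = 0 \left(\left(- \frac{1}{2}\right) 1 - \frac{1}{4}\right) = 0 \left(- \frac{1}{2} - \frac{1}{4}\right) = 0 \left(- \frac{3}{4}\right) = 0$)
$B{\left(f \right)} R = 5 \left(-547\right) = -2735$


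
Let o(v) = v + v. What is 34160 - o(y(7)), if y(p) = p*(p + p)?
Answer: 33964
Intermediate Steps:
y(p) = 2*p² (y(p) = p*(2*p) = 2*p²)
o(v) = 2*v
34160 - o(y(7)) = 34160 - 2*2*7² = 34160 - 2*2*49 = 34160 - 2*98 = 34160 - 1*196 = 34160 - 196 = 33964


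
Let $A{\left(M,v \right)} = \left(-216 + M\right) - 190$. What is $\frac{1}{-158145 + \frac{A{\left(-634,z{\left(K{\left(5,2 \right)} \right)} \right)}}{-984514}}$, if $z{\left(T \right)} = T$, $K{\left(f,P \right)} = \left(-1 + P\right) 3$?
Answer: $- \frac{492257}{77847982745} \approx -6.3233 \cdot 10^{-6}$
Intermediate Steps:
$K{\left(f,P \right)} = -3 + 3 P$
$A{\left(M,v \right)} = -406 + M$
$\frac{1}{-158145 + \frac{A{\left(-634,z{\left(K{\left(5,2 \right)} \right)} \right)}}{-984514}} = \frac{1}{-158145 + \frac{-406 - 634}{-984514}} = \frac{1}{-158145 - - \frac{520}{492257}} = \frac{1}{-158145 + \frac{520}{492257}} = \frac{1}{- \frac{77847982745}{492257}} = - \frac{492257}{77847982745}$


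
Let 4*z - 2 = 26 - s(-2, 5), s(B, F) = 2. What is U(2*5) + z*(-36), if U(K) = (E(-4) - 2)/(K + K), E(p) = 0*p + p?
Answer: -2343/10 ≈ -234.30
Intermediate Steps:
E(p) = p (E(p) = 0 + p = p)
U(K) = -3/K (U(K) = (-4 - 2)/(K + K) = -6*1/(2*K) = -3/K)
z = 13/2 (z = ½ + (26 - 1*2)/4 = ½ + (26 - 2)/4 = ½ + (¼)*24 = ½ + 6 = 13/2 ≈ 6.5000)
U(2*5) + z*(-36) = -3/(2*5) + (13/2)*(-36) = -3/10 - 234 = -2343/10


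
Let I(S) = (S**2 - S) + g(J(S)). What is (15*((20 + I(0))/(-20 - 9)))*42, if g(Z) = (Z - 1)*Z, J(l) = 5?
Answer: -25200/29 ≈ -868.97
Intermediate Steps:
g(Z) = Z*(-1 + Z) (g(Z) = (-1 + Z)*Z = Z*(-1 + Z))
I(S) = 20 + S**2 - S (I(S) = (S**2 - S) + 5*(-1 + 5) = (S**2 - S) + 5*4 = (S**2 - S) + 20 = 20 + S**2 - S)
(15*((20 + I(0))/(-20 - 9)))*42 = (15*((20 + (20 + 0**2 - 1*0))/(-20 - 9)))*42 = (15*((20 + (20 + 0 + 0))/(-29)))*42 = (15*((20 + 20)*(-1/29)))*42 = (15*(40*(-1/29)))*42 = (15*(-40/29))*42 = -600/29*42 = -25200/29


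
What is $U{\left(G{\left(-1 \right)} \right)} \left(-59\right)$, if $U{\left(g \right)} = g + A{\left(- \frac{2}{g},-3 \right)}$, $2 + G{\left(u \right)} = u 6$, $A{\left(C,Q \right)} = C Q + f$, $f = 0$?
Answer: $\frac{2065}{4} \approx 516.25$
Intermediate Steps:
$A{\left(C,Q \right)} = C Q$ ($A{\left(C,Q \right)} = C Q + 0 = C Q$)
$G{\left(u \right)} = -2 + 6 u$ ($G{\left(u \right)} = -2 + u 6 = -2 + 6 u$)
$U{\left(g \right)} = g + \frac{6}{g}$ ($U{\left(g \right)} = g + - \frac{2}{g} \left(-3\right) = g + \frac{6}{g}$)
$U{\left(G{\left(-1 \right)} \right)} \left(-59\right) = \left(\left(-2 + 6 \left(-1\right)\right) + \frac{6}{-2 + 6 \left(-1\right)}\right) \left(-59\right) = \left(\left(-2 - 6\right) + \frac{6}{-2 - 6}\right) \left(-59\right) = \left(-8 + \frac{6}{-8}\right) \left(-59\right) = \left(-8 + 6 \left(- \frac{1}{8}\right)\right) \left(-59\right) = \left(-8 - \frac{3}{4}\right) \left(-59\right) = \left(- \frac{35}{4}\right) \left(-59\right) = \frac{2065}{4}$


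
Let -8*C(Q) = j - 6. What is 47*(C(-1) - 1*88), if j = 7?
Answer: -33135/8 ≈ -4141.9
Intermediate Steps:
C(Q) = -⅛ (C(Q) = -(7 - 6)/8 = -⅛*1 = -⅛)
47*(C(-1) - 1*88) = 47*(-⅛ - 1*88) = 47*(-⅛ - 88) = 47*(-705/8) = -33135/8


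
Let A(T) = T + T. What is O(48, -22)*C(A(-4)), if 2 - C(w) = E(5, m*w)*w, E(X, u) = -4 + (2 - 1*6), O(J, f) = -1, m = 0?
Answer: 62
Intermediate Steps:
E(X, u) = -8 (E(X, u) = -4 + (2 - 6) = -4 - 4 = -8)
A(T) = 2*T
C(w) = 2 + 8*w (C(w) = 2 - (-8)*w = 2 + 8*w)
O(48, -22)*C(A(-4)) = -(2 + 8*(2*(-4))) = -(2 + 8*(-8)) = -(2 - 64) = -1*(-62) = 62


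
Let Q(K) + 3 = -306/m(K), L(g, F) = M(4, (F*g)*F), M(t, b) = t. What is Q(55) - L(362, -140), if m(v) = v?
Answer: -691/55 ≈ -12.564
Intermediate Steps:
L(g, F) = 4
Q(K) = -3 - 306/K
Q(55) - L(362, -140) = (-3 - 306/55) - 1*4 = (-3 - 306*1/55) - 4 = (-3 - 306/55) - 4 = -471/55 - 4 = -691/55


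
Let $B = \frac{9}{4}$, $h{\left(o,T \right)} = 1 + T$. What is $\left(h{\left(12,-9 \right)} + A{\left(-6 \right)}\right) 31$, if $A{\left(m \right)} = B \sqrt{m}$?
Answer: $-248 + \frac{279 i \sqrt{6}}{4} \approx -248.0 + 170.85 i$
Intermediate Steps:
$B = \frac{9}{4}$ ($B = 9 \cdot \frac{1}{4} = \frac{9}{4} \approx 2.25$)
$A{\left(m \right)} = \frac{9 \sqrt{m}}{4}$
$\left(h{\left(12,-9 \right)} + A{\left(-6 \right)}\right) 31 = \left(\left(1 - 9\right) + \frac{9 \sqrt{-6}}{4}\right) 31 = \left(-8 + \frac{9 i \sqrt{6}}{4}\right) 31 = -248 + \frac{279 i \sqrt{6}}{4}$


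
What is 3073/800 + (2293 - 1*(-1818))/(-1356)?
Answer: 219547/271200 ≈ 0.80954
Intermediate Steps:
3073/800 + (2293 - 1*(-1818))/(-1356) = 3073*(1/800) + (2293 + 1818)*(-1/1356) = 3073/800 + 4111*(-1/1356) = 3073/800 - 4111/1356 = 219547/271200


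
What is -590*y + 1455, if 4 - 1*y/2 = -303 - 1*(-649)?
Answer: 405015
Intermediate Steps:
y = -684 (y = 8 - 2*(-303 - 1*(-649)) = 8 - 2*(-303 + 649) = 8 - 2*346 = 8 - 692 = -684)
-590*y + 1455 = -590*(-684) + 1455 = 403560 + 1455 = 405015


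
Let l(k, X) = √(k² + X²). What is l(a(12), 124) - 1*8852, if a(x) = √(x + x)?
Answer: -8852 + 10*√154 ≈ -8727.9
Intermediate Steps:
a(x) = √2*√x (a(x) = √(2*x) = √2*√x)
l(k, X) = √(X² + k²)
l(a(12), 124) - 1*8852 = √(124² + (√2*√12)²) - 1*8852 = √(15376 + (√2*(2*√3))²) - 8852 = √(15376 + (2*√6)²) - 8852 = √(15376 + 24) - 8852 = √15400 - 8852 = 10*√154 - 8852 = -8852 + 10*√154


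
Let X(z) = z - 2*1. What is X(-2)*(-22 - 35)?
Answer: 228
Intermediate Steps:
X(z) = -2 + z (X(z) = z - 2 = -2 + z)
X(-2)*(-22 - 35) = (-2 - 2)*(-22 - 35) = -4*(-57) = 228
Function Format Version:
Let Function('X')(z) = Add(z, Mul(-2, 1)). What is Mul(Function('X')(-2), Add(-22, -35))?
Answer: 228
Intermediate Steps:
Function('X')(z) = Add(-2, z) (Function('X')(z) = Add(z, -2) = Add(-2, z))
Mul(Function('X')(-2), Add(-22, -35)) = Mul(Add(-2, -2), Add(-22, -35)) = Mul(-4, -57) = 228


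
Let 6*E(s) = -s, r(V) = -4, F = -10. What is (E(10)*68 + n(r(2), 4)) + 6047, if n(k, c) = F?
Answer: 17771/3 ≈ 5923.7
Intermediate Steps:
E(s) = -s/6 (E(s) = (-s)/6 = -s/6)
n(k, c) = -10
(E(10)*68 + n(r(2), 4)) + 6047 = (-1/6*10*68 - 10) + 6047 = (-5/3*68 - 10) + 6047 = (-340/3 - 10) + 6047 = -370/3 + 6047 = 17771/3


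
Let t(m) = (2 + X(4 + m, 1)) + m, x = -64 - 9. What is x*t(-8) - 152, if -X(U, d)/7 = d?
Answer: 797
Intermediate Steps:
x = -73
X(U, d) = -7*d
t(m) = -5 + m (t(m) = (2 - 7*1) + m = (2 - 7) + m = -5 + m)
x*t(-8) - 152 = -73*(-5 - 8) - 152 = -73*(-13) - 152 = 949 - 152 = 797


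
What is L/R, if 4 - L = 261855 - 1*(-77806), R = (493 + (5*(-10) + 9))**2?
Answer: -339657/204304 ≈ -1.6625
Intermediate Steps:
R = 204304 (R = (493 + (-50 + 9))**2 = (493 - 41)**2 = 452**2 = 204304)
L = -339657 (L = 4 - (261855 - 1*(-77806)) = 4 - (261855 + 77806) = 4 - 1*339661 = 4 - 339661 = -339657)
L/R = -339657/204304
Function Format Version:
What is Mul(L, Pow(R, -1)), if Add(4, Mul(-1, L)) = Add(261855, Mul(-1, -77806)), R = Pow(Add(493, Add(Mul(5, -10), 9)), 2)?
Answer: Rational(-339657, 204304) ≈ -1.6625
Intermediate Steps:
R = 204304 (R = Pow(Add(493, Add(-50, 9)), 2) = Pow(Add(493, -41), 2) = Pow(452, 2) = 204304)
L = -339657 (L = Add(4, Mul(-1, Add(261855, Mul(-1, -77806)))) = Add(4, Mul(-1, Add(261855, 77806))) = Add(4, Mul(-1, 339661)) = Add(4, -339661) = -339657)
Mul(L, Pow(R, -1)) = Mul(-339657, Pow(204304, -1)) = Mul(-339657, Rational(1, 204304)) = Rational(-339657, 204304)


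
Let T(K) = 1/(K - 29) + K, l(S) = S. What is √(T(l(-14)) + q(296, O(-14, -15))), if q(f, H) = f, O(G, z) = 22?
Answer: 5*√20855/43 ≈ 16.792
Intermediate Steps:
T(K) = K + 1/(-29 + K) (T(K) = 1/(-29 + K) + K = K + 1/(-29 + K))
√(T(l(-14)) + q(296, O(-14, -15))) = √((1 + (-14)² - 29*(-14))/(-29 - 14) + 296) = √((1 + 196 + 406)/(-43) + 296) = √(-1/43*603 + 296) = √(-603/43 + 296) = √(12125/43) = 5*√20855/43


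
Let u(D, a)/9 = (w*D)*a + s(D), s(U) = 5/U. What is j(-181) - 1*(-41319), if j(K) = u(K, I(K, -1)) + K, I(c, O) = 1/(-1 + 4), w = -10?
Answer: 8428763/181 ≈ 46568.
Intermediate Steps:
I(c, O) = 1/3
u(D, a) = 45/D - 90*D*a (u(D, a) = 9*((-10*D)*a + 5/D) = 9*(-10*D*a + 5/D) = 9*(5/D - 10*D*a) = 45/D - 90*D*a)
j(K) = -29*K + 45/K (j(K) = (45/K - 90*K*1/3) + K = (45/K - 30*K) + K = (-30*K + 45/K) + K = -29*K + 45/K)
j(-181) - 1*(-41319) = (-29*(-181) + 45/(-181)) - 1*(-41319) = (5249 + 45*(-1/181)) + 41319 = (5249 - 45/181) + 41319 = 950024/181 + 41319 = 8428763/181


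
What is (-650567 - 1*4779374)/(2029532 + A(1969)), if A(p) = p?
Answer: -5429941/2031501 ≈ -2.6729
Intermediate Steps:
(-650567 - 1*4779374)/(2029532 + A(1969)) = (-650567 - 1*4779374)/(2029532 + 1969) = (-650567 - 4779374)/2031501 = -5429941*1/2031501 = -5429941/2031501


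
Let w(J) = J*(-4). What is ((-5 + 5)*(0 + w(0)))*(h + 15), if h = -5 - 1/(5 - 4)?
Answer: 0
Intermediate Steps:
w(J) = -4*J
h = -6 (h = -5 - 1/1 = -5 - 1*1 = -5 - 1 = -6)
((-5 + 5)*(0 + w(0)))*(h + 15) = ((-5 + 5)*(0 - 4*0))*(-6 + 15) = (0*(0 + 0))*9 = (0*0)*9 = 0*9 = 0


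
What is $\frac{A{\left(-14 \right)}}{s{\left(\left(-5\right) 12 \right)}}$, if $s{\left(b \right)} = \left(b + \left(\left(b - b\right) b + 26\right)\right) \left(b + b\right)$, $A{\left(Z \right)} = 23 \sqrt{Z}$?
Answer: $\frac{23 i \sqrt{14}}{4080} \approx 0.021093 i$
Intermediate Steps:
$s{\left(b \right)} = 2 b \left(26 + b\right)$ ($s{\left(b \right)} = \left(b + \left(0 b + 26\right)\right) 2 b = \left(b + \left(0 + 26\right)\right) 2 b = \left(b + 26\right) 2 b = \left(26 + b\right) 2 b = 2 b \left(26 + b\right)$)
$\frac{A{\left(-14 \right)}}{s{\left(\left(-5\right) 12 \right)}} = \frac{23 \sqrt{-14}}{2 \left(\left(-5\right) 12\right) \left(26 - 60\right)} = \frac{23 i \sqrt{14}}{2 \left(-60\right) \left(26 - 60\right)} = \frac{23 i \sqrt{14}}{2 \left(-60\right) \left(-34\right)} = \frac{23 i \sqrt{14}}{4080}$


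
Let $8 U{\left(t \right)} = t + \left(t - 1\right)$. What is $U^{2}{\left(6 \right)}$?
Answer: $\frac{121}{64} \approx 1.8906$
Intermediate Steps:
$U{\left(t \right)} = - \frac{1}{8} + \frac{t}{4}$ ($U{\left(t \right)} = \frac{t + \left(t - 1\right)}{8} = \frac{t + \left(-1 + t\right)}{8} = \frac{-1 + 2 t}{8} = - \frac{1}{8} + \frac{t}{4}$)
$U^{2}{\left(6 \right)} = \left(- \frac{1}{8} + \frac{1}{4} \cdot 6\right)^{2} = \left(- \frac{1}{8} + \frac{3}{2}\right)^{2} = \left(\frac{11}{8}\right)^{2} = \frac{121}{64}$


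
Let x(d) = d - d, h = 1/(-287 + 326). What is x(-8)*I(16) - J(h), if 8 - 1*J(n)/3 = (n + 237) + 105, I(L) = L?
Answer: 13027/13 ≈ 1002.1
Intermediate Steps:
h = 1/39 ≈ 0.025641
x(d) = 0
J(n) = -1002 - 3*n (J(n) = 24 - 3*((n + 237) + 105) = 24 - 3*((237 + n) + 105) = 24 - 3*(342 + n) = 24 + (-1026 - 3*n) = -1002 - 3*n)
x(-8)*I(16) - J(h) = 0*16 - (-1002 - 3*1/39) = 0 - (-1002 - 1/13) = 0 - 1*(-13027/13) = 0 + 13027/13 = 13027/13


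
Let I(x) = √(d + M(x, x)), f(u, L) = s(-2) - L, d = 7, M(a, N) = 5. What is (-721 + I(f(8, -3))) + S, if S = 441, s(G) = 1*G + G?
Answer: -280 + 2*√3 ≈ -276.54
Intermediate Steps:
s(G) = 2*G (s(G) = G + G = 2*G)
f(u, L) = -4 - L (f(u, L) = 2*(-2) - L = -4 - L)
I(x) = 2*√3 (I(x) = √(7 + 5) = √12 = 2*√3)
(-721 + I(f(8, -3))) + S = (-721 + 2*√3) + 441 = -280 + 2*√3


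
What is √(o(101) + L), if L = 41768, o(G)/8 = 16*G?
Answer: 2*√13674 ≈ 233.87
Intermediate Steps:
o(G) = 128*G (o(G) = 8*(16*G) = 128*G)
√(o(101) + L) = √(128*101 + 41768) = √(12928 + 41768) = √54696 = 2*√13674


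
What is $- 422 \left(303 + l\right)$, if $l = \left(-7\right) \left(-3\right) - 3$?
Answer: $-135462$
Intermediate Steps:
$l = 18$ ($l = 21 - 3 = 18$)
$- 422 \left(303 + l\right) = - 422 \left(303 + 18\right) = \left(-422\right) 321 = -135462$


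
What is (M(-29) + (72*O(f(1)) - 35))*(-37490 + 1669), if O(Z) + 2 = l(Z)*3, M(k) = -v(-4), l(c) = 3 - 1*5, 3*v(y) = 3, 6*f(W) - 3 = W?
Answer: 21922452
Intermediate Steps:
f(W) = ½ + W/6
v(y) = 1 (v(y) = (⅓)*3 = 1)
l(c) = -2 (l(c) = 3 - 5 = -2)
M(k) = -1 (M(k) = -1*1 = -1)
O(Z) = -8 (O(Z) = -2 - 2*3 = -2 - 6 = -8)
(M(-29) + (72*O(f(1)) - 35))*(-37490 + 1669) = (-1 + (72*(-8) - 35))*(-37490 + 1669) = (-1 + (-576 - 35))*(-35821) = (-1 - 611)*(-35821) = -612*(-35821) = 21922452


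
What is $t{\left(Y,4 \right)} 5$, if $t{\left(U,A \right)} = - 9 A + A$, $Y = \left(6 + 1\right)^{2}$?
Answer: $-160$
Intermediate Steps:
$Y = 49$ ($Y = 7^{2} = 49$)
$t{\left(U,A \right)} = - 8 A$
$t{\left(Y,4 \right)} 5 = \left(-8\right) 4 \cdot 5 = \left(-32\right) 5 = -160$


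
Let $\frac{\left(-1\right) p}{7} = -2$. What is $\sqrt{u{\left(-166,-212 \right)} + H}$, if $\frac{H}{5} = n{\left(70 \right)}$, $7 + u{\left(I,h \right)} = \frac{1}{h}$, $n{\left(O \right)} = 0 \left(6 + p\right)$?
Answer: $\frac{3 i \sqrt{8745}}{106} \approx 2.6466 i$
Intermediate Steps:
$p = 14$ ($p = \left(-7\right) \left(-2\right) = 14$)
$n{\left(O \right)} = 0$ ($n{\left(O \right)} = 0 \left(6 + 14\right) = 0 \cdot 20 = 0$)
$u{\left(I,h \right)} = -7 + \frac{1}{h}$
$H = 0$ ($H = 5 \cdot 0 = 0$)
$\sqrt{u{\left(-166,-212 \right)} + H} = \sqrt{\left(-7 + \frac{1}{-212}\right) + 0} = \sqrt{\left(-7 - \frac{1}{212}\right) + 0} = \sqrt{- \frac{1485}{212} + 0} = \sqrt{- \frac{1485}{212}} = \frac{3 i \sqrt{8745}}{106}$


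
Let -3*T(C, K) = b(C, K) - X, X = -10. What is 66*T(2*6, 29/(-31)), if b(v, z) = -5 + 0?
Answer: -110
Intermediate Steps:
b(v, z) = -5
T(C, K) = -5/3 (T(C, K) = -(-5 - 1*(-10))/3 = -(-5 + 10)/3 = -⅓*5 = -5/3)
66*T(2*6, 29/(-31)) = 66*(-5/3) = -110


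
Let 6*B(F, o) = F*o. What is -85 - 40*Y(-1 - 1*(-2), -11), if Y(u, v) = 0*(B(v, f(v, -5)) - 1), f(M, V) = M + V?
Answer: -85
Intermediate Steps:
B(F, o) = F*o/6 (B(F, o) = (F*o)/6 = F*o/6)
Y(u, v) = 0 (Y(u, v) = 0*(v*(v - 5)/6 - 1) = 0*(v*(-5 + v)/6 - 1) = 0*(-1 + v*(-5 + v)/6) = 0)
-85 - 40*Y(-1 - 1*(-2), -11) = -85 - 40*0 = -85 + 0 = -85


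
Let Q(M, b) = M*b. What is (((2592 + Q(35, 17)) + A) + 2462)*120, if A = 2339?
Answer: 958560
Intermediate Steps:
(((2592 + Q(35, 17)) + A) + 2462)*120 = (((2592 + 35*17) + 2339) + 2462)*120 = (((2592 + 595) + 2339) + 2462)*120 = ((3187 + 2339) + 2462)*120 = (5526 + 2462)*120 = 7988*120 = 958560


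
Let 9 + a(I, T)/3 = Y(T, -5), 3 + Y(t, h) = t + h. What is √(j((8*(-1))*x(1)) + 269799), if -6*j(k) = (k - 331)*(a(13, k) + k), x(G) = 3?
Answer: √1044406/2 ≈ 510.98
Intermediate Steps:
Y(t, h) = -3 + h + t (Y(t, h) = -3 + (t + h) = -3 + (h + t) = -3 + h + t)
a(I, T) = -51 + 3*T (a(I, T) = -27 + 3*(-3 - 5 + T) = -27 + 3*(-8 + T) = -27 + (-24 + 3*T) = -51 + 3*T)
j(k) = -(-331 + k)*(-51 + 4*k)/6 (j(k) = -(k - 331)*((-51 + 3*k) + k)/6 = -(-331 + k)*(-51 + 4*k)/6)
√(j((8*(-1))*x(1)) + 269799) = √((-5627/2 - 2*((8*(-1))*3)²/3 + 1375*((8*(-1))*3)/6) + 269799) = √((-5627/2 - 2*(-8*3)²/3 + 1375*(-8*3)/6) + 269799) = √((-5627/2 - ⅔*(-24)² + (1375/6)*(-24)) + 269799) = √((-5627/2 - ⅔*576 - 5500) + 269799) = √((-5627/2 - 384 - 5500) + 269799) = √(-17395/2 + 269799) = √(522203/2) = √1044406/2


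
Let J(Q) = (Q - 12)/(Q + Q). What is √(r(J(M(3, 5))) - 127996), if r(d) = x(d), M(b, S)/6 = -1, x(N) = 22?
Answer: I*√127974 ≈ 357.73*I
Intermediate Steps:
M(b, S) = -6 (M(b, S) = 6*(-1) = -6)
J(Q) = (-12 + Q)/(2*Q) (J(Q) = (-12 + Q)/((2*Q)) = (-12 + Q)*(1/(2*Q)) = (-12 + Q)/(2*Q))
r(d) = 22
√(r(J(M(3, 5))) - 127996) = √(22 - 127996) = √(-127974) = I*√127974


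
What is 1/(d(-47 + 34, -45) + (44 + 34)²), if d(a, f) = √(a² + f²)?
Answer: 3042/18506431 - √2194/37012862 ≈ 0.00016311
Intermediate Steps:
1/(d(-47 + 34, -45) + (44 + 34)²) = 1/(√((-47 + 34)² + (-45)²) + (44 + 34)²) = 1/(√((-13)² + 2025) + 78²) = 1/(√(169 + 2025) + 6084) = 1/(√2194 + 6084) = 1/(6084 + √2194)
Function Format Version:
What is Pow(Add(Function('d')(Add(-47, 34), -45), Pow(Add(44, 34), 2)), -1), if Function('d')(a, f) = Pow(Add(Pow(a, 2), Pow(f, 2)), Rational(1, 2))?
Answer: Add(Rational(3042, 18506431), Mul(Rational(-1, 37012862), Pow(2194, Rational(1, 2)))) ≈ 0.00016311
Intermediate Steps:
Pow(Add(Function('d')(Add(-47, 34), -45), Pow(Add(44, 34), 2)), -1) = Pow(Add(Pow(Add(Pow(Add(-47, 34), 2), Pow(-45, 2)), Rational(1, 2)), Pow(Add(44, 34), 2)), -1) = Pow(Add(Pow(Add(Pow(-13, 2), 2025), Rational(1, 2)), Pow(78, 2)), -1) = Pow(Add(Pow(Add(169, 2025), Rational(1, 2)), 6084), -1) = Pow(Add(Pow(2194, Rational(1, 2)), 6084), -1) = Pow(Add(6084, Pow(2194, Rational(1, 2))), -1)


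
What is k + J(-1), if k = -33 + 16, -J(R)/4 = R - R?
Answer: -17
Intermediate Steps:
J(R) = 0 (J(R) = -4*(R - R) = -4*0 = 0)
k = -17
k + J(-1) = -17 + 0 = -17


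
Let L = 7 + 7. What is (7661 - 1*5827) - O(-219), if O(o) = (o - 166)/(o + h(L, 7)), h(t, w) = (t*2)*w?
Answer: 41797/23 ≈ 1817.3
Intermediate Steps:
L = 14
h(t, w) = 2*t*w (h(t, w) = (2*t)*w = 2*t*w)
O(o) = (-166 + o)/(196 + o) (O(o) = (o - 166)/(o + 2*14*7) = (-166 + o)/(o + 196) = (-166 + o)/(196 + o))
(7661 - 1*5827) - O(-219) = (7661 - 1*5827) - (-166 - 219)/(196 - 219) = (7661 - 5827) - (-385)/(-23) = 1834 - (-1)*(-385)/23 = 1834 - 1*385/23 = 1834 - 385/23 = 41797/23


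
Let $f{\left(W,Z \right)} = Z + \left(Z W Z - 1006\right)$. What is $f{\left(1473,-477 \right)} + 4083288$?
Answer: $339232022$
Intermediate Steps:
$f{\left(W,Z \right)} = -1006 + Z + W Z^{2}$ ($f{\left(W,Z \right)} = Z + \left(W Z Z - 1006\right) = Z + \left(W Z^{2} - 1006\right) = Z + \left(-1006 + W Z^{2}\right) = -1006 + Z + W Z^{2}$)
$f{\left(1473,-477 \right)} + 4083288 = \left(-1006 - 477 + 1473 \left(-477\right)^{2}\right) + 4083288 = \left(-1006 - 477 + 1473 \cdot 227529\right) + 4083288 = \left(-1006 - 477 + 335150217\right) + 4083288 = 335148734 + 4083288 = 339232022$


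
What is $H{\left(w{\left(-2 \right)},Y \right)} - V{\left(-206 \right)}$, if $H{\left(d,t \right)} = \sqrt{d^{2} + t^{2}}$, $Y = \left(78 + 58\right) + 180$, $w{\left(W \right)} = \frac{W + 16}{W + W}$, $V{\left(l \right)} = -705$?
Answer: $705 + \frac{\sqrt{399473}}{2} \approx 1021.0$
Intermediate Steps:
$w{\left(W \right)} = \frac{16 + W}{2 W}$
$Y = 316$ ($Y = 136 + 180 = 316$)
$H{\left(w{\left(-2 \right)},Y \right)} - V{\left(-206 \right)} = \sqrt{\left(\frac{16 - 2}{2 \left(-2\right)}\right)^{2} + 316^{2}} - -705 = \sqrt{\left(\frac{1}{2} \left(- \frac{1}{2}\right) 14\right)^{2} + 99856} + 705 = \sqrt{\left(- \frac{7}{2}\right)^{2} + 99856} + 705 = \sqrt{\frac{49}{4} + 99856} + 705 = \sqrt{\frac{399473}{4}} + 705 = \frac{\sqrt{399473}}{2} + 705 = 705 + \frac{\sqrt{399473}}{2}$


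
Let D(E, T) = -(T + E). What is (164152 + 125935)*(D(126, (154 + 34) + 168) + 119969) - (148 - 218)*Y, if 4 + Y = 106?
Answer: 34661632509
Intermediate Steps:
Y = 102 (Y = -4 + 106 = 102)
D(E, T) = -E - T (D(E, T) = -(E + T) = -E - T)
(164152 + 125935)*(D(126, (154 + 34) + 168) + 119969) - (148 - 218)*Y = (164152 + 125935)*((-1*126 - ((154 + 34) + 168)) + 119969) - (148 - 218)*102 = 290087*((-126 - (188 + 168)) + 119969) - (-70)*102 = 290087*((-126 - 1*356) + 119969) - 1*(-7140) = 290087*((-126 - 356) + 119969) + 7140 = 290087*(-482 + 119969) + 7140 = 290087*119487 + 7140 = 34661625369 + 7140 = 34661632509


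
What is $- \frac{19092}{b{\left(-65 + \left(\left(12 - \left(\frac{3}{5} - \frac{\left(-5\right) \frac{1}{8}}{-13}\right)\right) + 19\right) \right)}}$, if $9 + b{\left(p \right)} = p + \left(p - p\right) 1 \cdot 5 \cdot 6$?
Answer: $\frac{3309280}{7549} \approx 438.37$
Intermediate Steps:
$b{\left(p \right)} = -9 + p$ ($b{\left(p \right)} = -9 + \left(p + \left(p - p\right) 1 \cdot 5 \cdot 6\right) = -9 + \left(p + 0 \cdot 5 \cdot 6\right) = -9 + \left(p + 0 \cdot 30\right) = -9 + \left(p + 0\right) = -9 + p$)
$- \frac{19092}{b{\left(-65 + \left(\left(12 - \left(\frac{3}{5} - \frac{\left(-5\right) \frac{1}{8}}{-13}\right)\right) + 19\right) \right)}} = - \frac{19092}{-9 - \left(\frac{173}{5} - \frac{\left(-5\right) \frac{1}{8}}{-13}\right)} = - \frac{19092}{-9 - \left(\frac{173}{5} - \left(-5\right) \frac{1}{8} \left(- \frac{1}{13}\right)\right)} = - \frac{19092}{-9 + \left(-65 + \left(\left(12 - \frac{287}{520}\right) + 19\right)\right)} = - \frac{19092}{-9 + \left(-65 + \left(\frac{5953}{520} + 19\right)\right)} = - \frac{19092}{-9 + \left(-65 + \frac{15833}{520}\right)} = - \frac{19092}{-9 - \frac{17967}{520}} = - \frac{19092}{- \frac{22647}{520}} = \left(-19092\right) \left(- \frac{520}{22647}\right) = \frac{3309280}{7549}$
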